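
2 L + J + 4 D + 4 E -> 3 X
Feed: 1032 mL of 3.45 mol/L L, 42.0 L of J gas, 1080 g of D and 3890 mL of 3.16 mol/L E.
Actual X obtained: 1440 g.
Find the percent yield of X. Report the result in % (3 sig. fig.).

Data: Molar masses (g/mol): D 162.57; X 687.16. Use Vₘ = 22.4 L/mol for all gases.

42.1 %

n(L) = 3.45 × 1032/1000 = 3.560 mol
n(J) = 42.00 / 22.4 = 1.875 mol
n(D) = 1080 / 162.57 = 6.643 mol
n(E) = 3.16 × 3890/1000 = 12.29 mol
n/ν for L = 3.560/2 = 1.780
n/ν for J = 1.875/1 = 1.875
n/ν for D = 6.643/4 = 1.661
n/ν for E = 12.29/4 = 3.073
Smallest n/ν is D → limiting reagent.
theoretical n(X) = (3/4) × 6.643 = 4.982 mol → 3423 g
% yield = 1440 / 3423 × 100 = 42.07 %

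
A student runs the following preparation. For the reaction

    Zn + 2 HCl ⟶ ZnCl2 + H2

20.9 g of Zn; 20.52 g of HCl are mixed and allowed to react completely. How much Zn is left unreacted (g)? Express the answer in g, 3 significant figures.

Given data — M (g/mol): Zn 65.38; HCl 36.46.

n(Zn) = 20.90 / 65.38 = 0.3197 mol
n(HCl) = 20.52 / 36.46 = 0.5628 mol
n/ν for Zn = 0.3197/1 = 0.3197
n/ν for HCl = 0.5628/2 = 0.2814
Smallest n/ν is HCl → limiting reagent.
Zn consumed = (1/2) × 0.5628 = 0.2814 mol
Zn remaining = 0.3197 − 0.2814 = 0.03830 mol
mass = 0.03830 × 65.38 = 2.504 g

2.50 g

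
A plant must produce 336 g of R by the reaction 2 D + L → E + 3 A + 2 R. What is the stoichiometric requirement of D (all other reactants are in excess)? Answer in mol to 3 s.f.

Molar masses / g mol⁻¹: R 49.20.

6.83 mol

n(R) = 336 / 49.20 = 6.829 mol
n(D) = (2/2) × 6.829 = 6.829 mol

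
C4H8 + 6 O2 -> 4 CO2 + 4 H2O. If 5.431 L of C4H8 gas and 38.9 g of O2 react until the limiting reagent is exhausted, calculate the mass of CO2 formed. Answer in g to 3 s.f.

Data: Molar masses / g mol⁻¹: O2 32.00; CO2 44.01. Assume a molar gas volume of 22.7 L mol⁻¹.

35.7 g

n(C4H8) = 5.431 / 22.7 = 0.2393 mol
n(O2) = 38.90 / 32.00 = 1.216 mol
n/ν for C4H8 = 0.2393/1 = 0.2393
n/ν for O2 = 1.216/6 = 0.2027
Smallest n/ν is O2 → limiting reagent.
n(CO2) = (4/6) × 1.216 = 0.8107 mol
mass = 0.8107 × 44.01 = 35.68 g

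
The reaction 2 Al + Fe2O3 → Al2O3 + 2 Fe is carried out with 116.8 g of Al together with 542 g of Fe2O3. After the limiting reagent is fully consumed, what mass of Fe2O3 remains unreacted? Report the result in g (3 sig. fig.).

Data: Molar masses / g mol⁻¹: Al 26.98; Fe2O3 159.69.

n(Al) = 116.8 / 26.98 = 4.329 mol
n(Fe2O3) = 542.0 / 159.69 = 3.394 mol
n/ν → Al: 2.165, Fe2O3: 3.394; Al is limiting.
Fe2O3 consumed = (1/2) × 4.329 = 2.165 mol
Fe2O3 remaining = 3.394 − 2.165 = 1.229 mol
mass = 1.229 × 159.69 = 196.3 g

196 g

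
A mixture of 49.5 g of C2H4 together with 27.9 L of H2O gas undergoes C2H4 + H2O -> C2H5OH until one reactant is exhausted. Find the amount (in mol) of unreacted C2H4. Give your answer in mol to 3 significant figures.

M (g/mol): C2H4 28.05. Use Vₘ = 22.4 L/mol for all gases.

n(C2H4) = 49.50 / 28.05 = 1.765 mol
n(H2O) = 27.90 / 22.4 = 1.246 mol
n/ν for C2H4 = 1.765/1 = 1.765
n/ν for H2O = 1.246/1 = 1.246
Smallest n/ν is H2O → limiting reagent.
C2H4 consumed = (1/1) × 1.246 = 1.246 mol
C2H4 remaining = 1.765 − 1.246 = 0.5190 mol

0.519 mol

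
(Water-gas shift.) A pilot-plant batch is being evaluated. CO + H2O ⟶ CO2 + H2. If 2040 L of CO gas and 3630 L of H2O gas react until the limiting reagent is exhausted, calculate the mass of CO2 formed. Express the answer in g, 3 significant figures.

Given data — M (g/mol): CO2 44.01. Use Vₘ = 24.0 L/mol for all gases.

3740 g

n(CO) = 2040 / 24.0 = 85.00 mol
n(H2O) = 3630 / 24.0 = 151.3 mol
n/ν for CO = 85.00/1 = 85.00
n/ν for H2O = 151.3/1 = 151.3
Smallest n/ν is CO → limiting reagent.
n(CO2) = (1/1) × 85.00 = 85.00 mol
mass = 85.00 × 44.01 = 3741 g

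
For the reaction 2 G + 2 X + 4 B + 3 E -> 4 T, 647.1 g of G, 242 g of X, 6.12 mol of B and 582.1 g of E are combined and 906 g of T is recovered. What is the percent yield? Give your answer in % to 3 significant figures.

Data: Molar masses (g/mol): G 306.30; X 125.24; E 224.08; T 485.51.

n(G) = 647.1 / 306.30 = 2.113 mol
n(X) = 242.0 / 125.24 = 1.932 mol
n(B) = 6.120 mol
n(E) = 582.1 / 224.08 = 2.598 mol
n/ν → G: 1.057, X: 0.9660, B: 1.530, E: 0.8660; E is limiting.
theoretical n(T) = (4/3) × 2.598 = 3.464 mol → 1682 g
% yield = 906 / 1682 × 100 = 53.86 %

53.9 %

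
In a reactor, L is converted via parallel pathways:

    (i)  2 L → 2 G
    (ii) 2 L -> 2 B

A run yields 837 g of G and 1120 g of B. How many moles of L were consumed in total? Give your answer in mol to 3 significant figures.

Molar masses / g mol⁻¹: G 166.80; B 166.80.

11.7 mol

n(G) = 837 / 166.80 = 5.018 mol
n(B) = 1120 / 166.80 = 6.715 mol
n(L) via (i) = (2/2)×5.018 = 5.018 mol
n(L) via (ii) = (2/2)×6.715 = 6.715 mol
total n(L) = 5.018 + 6.715 = 11.73 mol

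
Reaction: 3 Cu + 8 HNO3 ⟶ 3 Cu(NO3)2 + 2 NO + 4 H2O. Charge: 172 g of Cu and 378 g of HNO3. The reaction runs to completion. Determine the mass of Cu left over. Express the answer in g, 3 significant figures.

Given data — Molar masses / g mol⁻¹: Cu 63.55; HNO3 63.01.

n(Cu) = 172.0 / 63.55 = 2.707 mol
n(HNO3) = 378.0 / 63.01 = 5.999 mol
n/ν for Cu = 2.707/3 = 0.9023
n/ν for HNO3 = 5.999/8 = 0.7499
Smallest n/ν is HNO3 → limiting reagent.
Cu consumed = (3/8) × 5.999 = 2.250 mol
Cu remaining = 2.707 − 2.250 = 0.4570 mol
mass = 0.4570 × 63.55 = 29.04 g

29.0 g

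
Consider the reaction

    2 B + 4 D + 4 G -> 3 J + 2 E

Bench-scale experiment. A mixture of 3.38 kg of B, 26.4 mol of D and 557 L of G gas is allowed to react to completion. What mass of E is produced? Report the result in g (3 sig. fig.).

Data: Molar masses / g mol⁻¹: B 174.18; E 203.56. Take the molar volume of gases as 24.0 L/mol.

n(B) = 3.380×1000 / 174.18 = 19.41 mol
n(D) = 26.40 mol
n(G) = 557.0 / 24.0 = 23.21 mol
n/ν for B = 19.41/2 = 9.705
n/ν for D = 26.40/4 = 6.600
n/ν for G = 23.21/4 = 5.803
Smallest n/ν is G → limiting reagent.
n(E) = (2/4) × 23.21 = 11.61 mol
mass = 11.61 × 203.56 = 2363 g

2360 g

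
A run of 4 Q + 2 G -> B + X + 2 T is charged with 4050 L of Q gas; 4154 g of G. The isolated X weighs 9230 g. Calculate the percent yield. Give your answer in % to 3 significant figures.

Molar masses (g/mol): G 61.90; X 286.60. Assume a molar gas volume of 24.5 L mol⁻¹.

96.0 %

n(Q) = 4050 / 24.5 = 165.3 mol
n(G) = 4154 / 61.90 = 67.11 mol
n/ν → Q: 41.33, G: 33.56; G is limiting.
theoretical n(X) = (1/2) × 67.11 = 33.56 mol → 9618 g
% yield = 9230 / 9618 × 100 = 95.97 %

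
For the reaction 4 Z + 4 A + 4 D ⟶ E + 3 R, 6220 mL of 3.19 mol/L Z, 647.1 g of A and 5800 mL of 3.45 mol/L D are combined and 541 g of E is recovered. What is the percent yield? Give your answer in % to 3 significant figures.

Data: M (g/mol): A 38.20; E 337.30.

37.9 %

n(Z) = 3.19 × 6220/1000 = 19.84 mol
n(A) = 647.1 / 38.20 = 16.94 mol
n(D) = 3.45 × 5800/1000 = 20.01 mol
n/ν → Z: 4.960, A: 4.235, D: 5.003; A is limiting.
theoretical n(E) = (1/4) × 16.94 = 4.235 mol → 1428 g
% yield = 541 / 1428 × 100 = 37.89 %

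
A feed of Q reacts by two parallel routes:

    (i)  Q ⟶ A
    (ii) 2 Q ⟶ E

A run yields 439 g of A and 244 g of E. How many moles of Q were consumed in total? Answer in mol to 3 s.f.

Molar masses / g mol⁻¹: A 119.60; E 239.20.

5.71 mol

n(A) = 439 / 119.60 = 3.671 mol
n(E) = 244 / 239.20 = 1.020 mol
n(Q) via (i) = (1/1)×3.671 = 3.671 mol
n(Q) via (ii) = (2/1)×1.020 = 2.040 mol
total n(Q) = 3.671 + 2.040 = 5.711 mol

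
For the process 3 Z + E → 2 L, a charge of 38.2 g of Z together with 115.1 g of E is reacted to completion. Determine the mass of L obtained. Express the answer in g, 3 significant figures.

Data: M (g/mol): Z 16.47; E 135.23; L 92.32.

143 g

n(Z) = 38.20 / 16.47 = 2.319 mol
n(E) = 115.1 / 135.23 = 0.8511 mol
n/ν for Z = 2.319/3 = 0.7730
n/ν for E = 0.8511/1 = 0.8511
Smallest n/ν is Z → limiting reagent.
n(L) = (2/3) × 2.319 = 1.546 mol
mass = 1.546 × 92.32 = 142.7 g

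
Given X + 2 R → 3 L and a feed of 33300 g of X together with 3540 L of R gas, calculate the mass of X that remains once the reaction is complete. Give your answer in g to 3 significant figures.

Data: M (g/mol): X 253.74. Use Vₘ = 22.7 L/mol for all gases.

13500 g

n(X) = 33300 / 253.74 = 131.2 mol
n(R) = 3540 / 22.7 = 155.9 mol
n/ν → X: 131.2, R: 77.95; R is limiting.
X consumed = (1/2) × 155.9 = 77.95 mol
X remaining = 131.2 − 77.95 = 53.25 mol
mass = 53.25 × 253.74 = 13510 g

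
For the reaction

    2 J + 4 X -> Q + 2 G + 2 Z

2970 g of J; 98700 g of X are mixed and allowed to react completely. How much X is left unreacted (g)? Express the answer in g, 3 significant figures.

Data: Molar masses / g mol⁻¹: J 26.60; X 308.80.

29700 g

n(J) = 2970 / 26.60 = 111.7 mol
n(X) = 98700 / 308.80 = 319.6 mol
n/ν → J: 55.85, X: 79.90; J is limiting.
X consumed = (4/2) × 111.7 = 223.4 mol
X remaining = 319.6 − 223.4 = 96.20 mol
mass = 96.20 × 308.80 = 29710 g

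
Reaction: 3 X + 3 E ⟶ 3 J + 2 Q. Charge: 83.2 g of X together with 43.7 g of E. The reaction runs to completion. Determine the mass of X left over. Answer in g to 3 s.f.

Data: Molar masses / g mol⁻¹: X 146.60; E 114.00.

27.0 g

n(X) = 83.20 / 146.60 = 0.5675 mol
n(E) = 43.70 / 114.00 = 0.3833 mol
n/ν for X = 0.5675/3 = 0.1892
n/ν for E = 0.3833/3 = 0.1278
Smallest n/ν is E → limiting reagent.
X consumed = (3/3) × 0.3833 = 0.3833 mol
X remaining = 0.5675 − 0.3833 = 0.1842 mol
mass = 0.1842 × 146.60 = 27.00 g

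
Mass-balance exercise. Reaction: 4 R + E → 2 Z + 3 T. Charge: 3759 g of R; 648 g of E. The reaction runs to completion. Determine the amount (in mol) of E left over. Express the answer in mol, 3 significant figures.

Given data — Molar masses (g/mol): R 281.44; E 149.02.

n(R) = 3759 / 281.44 = 13.36 mol
n(E) = 648.0 / 149.02 = 4.348 mol
n/ν for R = 13.36/4 = 3.340
n/ν for E = 4.348/1 = 4.348
Smallest n/ν is R → limiting reagent.
E consumed = (1/4) × 13.36 = 3.340 mol
E remaining = 4.348 − 3.340 = 1.008 mol

1.01 mol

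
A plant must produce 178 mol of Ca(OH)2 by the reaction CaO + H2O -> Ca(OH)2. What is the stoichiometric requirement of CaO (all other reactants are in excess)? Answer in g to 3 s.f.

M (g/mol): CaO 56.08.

9980 g

n(Ca(OH)2) = 178.0 mol
n(CaO) = (1/1) × 178.0 = 178.0 mol
mass = 178.0 × 56.08 = 9982 g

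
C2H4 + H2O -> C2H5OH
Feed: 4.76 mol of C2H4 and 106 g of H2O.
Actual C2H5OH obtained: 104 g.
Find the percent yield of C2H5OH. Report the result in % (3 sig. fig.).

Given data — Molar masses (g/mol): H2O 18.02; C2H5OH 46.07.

n(C2H4) = 4.760 mol
n(H2O) = 106.0 / 18.02 = 5.882 mol
n/ν → C2H4: 4.760, H2O: 5.882; C2H4 is limiting.
theoretical n(C2H5OH) = (1/1) × 4.760 = 4.760 mol → 219.3 g
% yield = 104 / 219.3 × 100 = 47.42 %

47.4 %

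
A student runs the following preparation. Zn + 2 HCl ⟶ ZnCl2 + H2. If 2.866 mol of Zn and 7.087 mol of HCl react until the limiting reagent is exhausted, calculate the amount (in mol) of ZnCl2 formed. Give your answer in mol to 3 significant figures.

n(Zn) = 2.866 mol
n(HCl) = 7.087 mol
n/ν for Zn = 2.866/1 = 2.866
n/ν for HCl = 7.087/2 = 3.544
Smallest n/ν is Zn → limiting reagent.
n(ZnCl2) = (1/1) × 2.866 = 2.866 mol

2.87 mol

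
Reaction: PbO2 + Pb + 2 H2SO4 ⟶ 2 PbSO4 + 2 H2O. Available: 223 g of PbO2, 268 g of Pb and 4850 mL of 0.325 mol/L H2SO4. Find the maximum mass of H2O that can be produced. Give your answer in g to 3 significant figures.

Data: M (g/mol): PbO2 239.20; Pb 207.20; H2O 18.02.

28.4 g

n(PbO2) = 223.0 / 239.20 = 0.9323 mol
n(Pb) = 268.0 / 207.20 = 1.293 mol
n(H2SO4) = 0.325 × 4850/1000 = 1.576 mol
n/ν for PbO2 = 0.9323/1 = 0.9323
n/ν for Pb = 1.293/1 = 1.293
n/ν for H2SO4 = 1.576/2 = 0.7880
Smallest n/ν is H2SO4 → limiting reagent.
n(H2O) = (2/2) × 1.576 = 1.576 mol
mass = 1.576 × 18.02 = 28.40 g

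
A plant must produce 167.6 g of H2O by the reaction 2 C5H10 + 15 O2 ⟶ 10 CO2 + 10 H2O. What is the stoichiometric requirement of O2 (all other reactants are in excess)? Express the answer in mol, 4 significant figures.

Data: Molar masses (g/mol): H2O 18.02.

13.95 mol

n(H2O) = 167.6 / 18.02 = 9.301 mol
n(O2) = (15/10) × 9.301 = 13.95 mol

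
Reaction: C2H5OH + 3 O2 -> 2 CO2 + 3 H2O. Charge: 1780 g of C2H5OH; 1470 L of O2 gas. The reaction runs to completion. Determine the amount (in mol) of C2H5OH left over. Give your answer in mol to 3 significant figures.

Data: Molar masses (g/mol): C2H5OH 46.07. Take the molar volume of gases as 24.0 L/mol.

n(C2H5OH) = 1780 / 46.07 = 38.64 mol
n(O2) = 1470 / 24.0 = 61.25 mol
n/ν → C2H5OH: 38.64, O2: 20.42; O2 is limiting.
C2H5OH consumed = (1/3) × 61.25 = 20.42 mol
C2H5OH remaining = 38.64 − 20.42 = 18.22 mol

18.2 mol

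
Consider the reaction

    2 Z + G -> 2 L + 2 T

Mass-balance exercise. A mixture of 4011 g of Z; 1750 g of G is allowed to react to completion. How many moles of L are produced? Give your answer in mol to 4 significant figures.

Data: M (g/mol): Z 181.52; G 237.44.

n(Z) = 4011 / 181.52 = 22.10 mol
n(G) = 1750 / 237.44 = 7.370 mol
n/ν → Z: 11.05, G: 7.370; G is limiting.
n(L) = (2/1) × 7.370 = 14.74 mol

14.74 mol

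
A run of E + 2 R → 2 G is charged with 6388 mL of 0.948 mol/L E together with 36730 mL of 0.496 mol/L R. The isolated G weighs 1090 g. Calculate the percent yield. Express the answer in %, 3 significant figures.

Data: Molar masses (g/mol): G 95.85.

93.9 %

n(E) = 0.948 × 6388/1000 = 6.056 mol
n(R) = 0.496 × 36730/1000 = 18.22 mol
n/ν → E: 6.056, R: 9.110; E is limiting.
theoretical n(G) = (2/1) × 6.056 = 12.11 mol → 1161 g
% yield = 1090 / 1161 × 100 = 93.88 %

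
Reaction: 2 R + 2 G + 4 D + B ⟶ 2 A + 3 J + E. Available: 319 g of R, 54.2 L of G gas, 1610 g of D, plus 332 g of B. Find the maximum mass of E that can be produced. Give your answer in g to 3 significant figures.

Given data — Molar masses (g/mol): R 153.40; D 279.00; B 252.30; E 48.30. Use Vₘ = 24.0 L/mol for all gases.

50.2 g

n(R) = 319.0 / 153.40 = 2.080 mol
n(G) = 54.20 / 24.0 = 2.258 mol
n(D) = 1610 / 279.00 = 5.771 mol
n(B) = 332.0 / 252.30 = 1.316 mol
n/ν for R = 2.080/2 = 1.040
n/ν for G = 2.258/2 = 1.129
n/ν for D = 5.771/4 = 1.443
n/ν for B = 1.316/1 = 1.316
Smallest n/ν is R → limiting reagent.
n(E) = (1/2) × 2.080 = 1.040 mol
mass = 1.040 × 48.30 = 50.23 g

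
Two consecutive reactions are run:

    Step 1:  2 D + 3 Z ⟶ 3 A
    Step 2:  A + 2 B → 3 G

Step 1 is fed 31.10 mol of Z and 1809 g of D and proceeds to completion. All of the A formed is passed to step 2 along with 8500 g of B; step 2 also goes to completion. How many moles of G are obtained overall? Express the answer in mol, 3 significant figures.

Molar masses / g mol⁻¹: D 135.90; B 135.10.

59.9 mol

Step 1:
n(Z) = 31.10 mol
n(D) = 1809 / 135.90 = 13.31 mol
n/ν → Z: 10.37, D: 6.655; D is limiting.
n(A) produced = (3/2) × 13.31 = 19.97 mol
Step 2:
n(A) available = 19.97 mol
n(B) = 8500 / 135.10 = 62.92 mol
n/ν → A: 19.97, B: 31.46; A is limiting.
n(G) = (3/1) × 19.97 = 59.91 mol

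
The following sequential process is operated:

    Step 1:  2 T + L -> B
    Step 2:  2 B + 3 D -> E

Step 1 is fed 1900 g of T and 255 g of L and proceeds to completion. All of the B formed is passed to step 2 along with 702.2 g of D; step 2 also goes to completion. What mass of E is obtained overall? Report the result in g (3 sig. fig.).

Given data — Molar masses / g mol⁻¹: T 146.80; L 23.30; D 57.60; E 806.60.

Step 1:
n(T) = 1900 / 146.80 = 12.94 mol
n(L) = 255.0 / 23.30 = 10.94 mol
n/ν for T = 12.94/2 = 6.470
n/ν for L = 10.94/1 = 10.94
Smallest n/ν is T → limiting reagent.
n(B) produced = (1/2) × 12.94 = 6.470 mol
Step 2:
n(B) available = 6.470 mol
n(D) = 702.2 / 57.60 = 12.19 mol
n/ν for B = 6.470/2 = 3.235
n/ν for D = 12.19/3 = 4.063
Smallest n/ν is B → limiting reagent.
n(E) = (1/2) × 6.470 = 3.235 mol
mass = 3.235 × 806.60 = 2609 g

2610 g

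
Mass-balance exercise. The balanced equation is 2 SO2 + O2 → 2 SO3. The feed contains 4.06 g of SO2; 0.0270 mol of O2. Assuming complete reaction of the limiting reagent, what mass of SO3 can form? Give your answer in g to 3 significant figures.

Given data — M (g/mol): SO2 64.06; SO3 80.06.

n(SO2) = 4.060 / 64.06 = 0.06338 mol
n(O2) = 0.02700 mol
n/ν for SO2 = 0.06338/2 = 0.03169
n/ν for O2 = 0.02700/1 = 0.02700
Smallest n/ν is O2 → limiting reagent.
n(SO3) = (2/1) × 0.02700 = 0.05400 mol
mass = 0.05400 × 80.06 = 4.323 g

4.32 g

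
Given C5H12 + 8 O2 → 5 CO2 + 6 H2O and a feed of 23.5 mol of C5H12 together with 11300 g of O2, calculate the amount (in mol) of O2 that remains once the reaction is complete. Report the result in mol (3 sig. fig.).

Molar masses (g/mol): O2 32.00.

n(C5H12) = 23.50 mol
n(O2) = 11300 / 32.00 = 353.1 mol
n/ν for C5H12 = 23.50/1 = 23.50
n/ν for O2 = 353.1/8 = 44.14
Smallest n/ν is C5H12 → limiting reagent.
O2 consumed = (8/1) × 23.50 = 188.0 mol
O2 remaining = 353.1 − 188.0 = 165.1 mol

165 mol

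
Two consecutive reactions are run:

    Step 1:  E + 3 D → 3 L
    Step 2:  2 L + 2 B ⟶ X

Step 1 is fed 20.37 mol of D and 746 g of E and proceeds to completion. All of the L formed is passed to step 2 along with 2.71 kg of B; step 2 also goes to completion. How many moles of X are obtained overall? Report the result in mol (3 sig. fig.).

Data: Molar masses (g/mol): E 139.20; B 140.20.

Step 1:
n(D) = 20.37 mol
n(E) = 746.0 / 139.20 = 5.359 mol
n/ν for D = 20.37/3 = 6.790
n/ν for E = 5.359/1 = 5.359
Smallest n/ν is E → limiting reagent.
n(L) produced = (3/1) × 5.359 = 16.08 mol
Step 2:
n(L) available = 16.08 mol
n(B) = 2.710×1000 / 140.20 = 19.33 mol
n/ν for L = 16.08/2 = 8.040
n/ν for B = 19.33/2 = 9.665
Smallest n/ν is L → limiting reagent.
n(X) = (1/2) × 16.08 = 8.040 mol

8.04 mol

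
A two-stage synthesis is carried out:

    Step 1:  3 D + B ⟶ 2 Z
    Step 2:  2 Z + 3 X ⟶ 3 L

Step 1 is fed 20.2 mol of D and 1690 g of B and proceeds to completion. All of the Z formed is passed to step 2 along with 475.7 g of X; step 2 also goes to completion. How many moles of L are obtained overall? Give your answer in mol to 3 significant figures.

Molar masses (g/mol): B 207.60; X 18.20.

Step 1:
n(D) = 20.20 mol
n(B) = 1690 / 207.60 = 8.141 mol
n/ν → D: 6.733, B: 8.141; D is limiting.
n(Z) produced = (2/3) × 20.20 = 13.47 mol
Step 2:
n(Z) available = 13.47 mol
n(X) = 475.7 / 18.20 = 26.14 mol
n/ν → Z: 6.735, X: 8.713; Z is limiting.
n(L) = (3/2) × 13.47 = 20.21 mol

20.2 mol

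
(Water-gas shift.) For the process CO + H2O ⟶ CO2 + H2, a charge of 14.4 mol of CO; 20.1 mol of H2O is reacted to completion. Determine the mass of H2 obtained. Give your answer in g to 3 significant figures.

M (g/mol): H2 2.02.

n(CO) = 14.40 mol
n(H2O) = 20.10 mol
n/ν for CO = 14.40/1 = 14.40
n/ν for H2O = 20.10/1 = 20.10
Smallest n/ν is CO → limiting reagent.
n(H2) = (1/1) × 14.40 = 14.40 mol
mass = 14.40 × 2.02 = 29.09 g

29.1 g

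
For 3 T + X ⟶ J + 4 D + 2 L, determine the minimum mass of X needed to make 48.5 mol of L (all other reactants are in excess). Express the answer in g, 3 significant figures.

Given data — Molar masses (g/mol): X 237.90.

5770 g

n(L) = 48.50 mol
n(X) = (1/2) × 48.50 = 24.25 mol
mass = 24.25 × 237.90 = 5769 g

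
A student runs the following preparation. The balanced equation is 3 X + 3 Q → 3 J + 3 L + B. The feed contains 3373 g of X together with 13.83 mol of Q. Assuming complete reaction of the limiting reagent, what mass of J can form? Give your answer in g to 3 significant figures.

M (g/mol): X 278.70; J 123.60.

1500 g

n(X) = 3373 / 278.70 = 12.10 mol
n(Q) = 13.83 mol
n/ν → X: 4.033, Q: 4.610; X is limiting.
n(J) = (3/3) × 12.10 = 12.10 mol
mass = 12.10 × 123.60 = 1496 g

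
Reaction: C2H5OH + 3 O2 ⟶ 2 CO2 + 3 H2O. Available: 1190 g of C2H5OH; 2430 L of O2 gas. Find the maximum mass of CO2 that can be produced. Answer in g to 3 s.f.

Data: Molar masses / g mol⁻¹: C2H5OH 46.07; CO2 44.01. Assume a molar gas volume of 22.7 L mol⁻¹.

2270 g

n(C2H5OH) = 1190 / 46.07 = 25.83 mol
n(O2) = 2430 / 22.7 = 107.0 mol
n/ν → C2H5OH: 25.83, O2: 35.67; C2H5OH is limiting.
n(CO2) = (2/1) × 25.83 = 51.66 mol
mass = 51.66 × 44.01 = 2274 g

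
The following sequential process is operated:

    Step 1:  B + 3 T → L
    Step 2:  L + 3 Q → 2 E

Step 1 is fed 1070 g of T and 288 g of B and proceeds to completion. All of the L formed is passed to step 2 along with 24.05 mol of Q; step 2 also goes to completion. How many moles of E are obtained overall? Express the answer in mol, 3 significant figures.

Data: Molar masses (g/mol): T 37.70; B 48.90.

11.8 mol

Step 1:
n(T) = 1070 / 37.70 = 28.38 mol
n(B) = 288.0 / 48.90 = 5.890 mol
n/ν for T = 28.38/3 = 9.460
n/ν for B = 5.890/1 = 5.890
Smallest n/ν is B → limiting reagent.
n(L) produced = (1/1) × 5.890 = 5.890 mol
Step 2:
n(L) available = 5.890 mol
n(Q) = 24.05 mol
n/ν for L = 5.890/1 = 5.890
n/ν for Q = 24.05/3 = 8.017
Smallest n/ν is L → limiting reagent.
n(E) = (2/1) × 5.890 = 11.78 mol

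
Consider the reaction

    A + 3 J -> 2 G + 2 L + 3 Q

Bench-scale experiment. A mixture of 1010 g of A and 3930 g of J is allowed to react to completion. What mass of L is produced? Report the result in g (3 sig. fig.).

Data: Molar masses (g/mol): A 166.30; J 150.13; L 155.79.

n(A) = 1010 / 166.30 = 6.073 mol
n(J) = 3930 / 150.13 = 26.18 mol
n/ν → A: 6.073, J: 8.727; A is limiting.
n(L) = (2/1) × 6.073 = 12.15 mol
mass = 12.15 × 155.79 = 1893 g

1890 g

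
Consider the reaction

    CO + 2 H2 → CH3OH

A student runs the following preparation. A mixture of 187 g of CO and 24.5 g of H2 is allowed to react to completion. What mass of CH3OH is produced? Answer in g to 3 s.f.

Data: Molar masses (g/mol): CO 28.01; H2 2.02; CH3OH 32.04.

194 g

n(CO) = 187.0 / 28.01 = 6.676 mol
n(H2) = 24.50 / 2.02 = 12.13 mol
n/ν for CO = 6.676/1 = 6.676
n/ν for H2 = 12.13/2 = 6.065
Smallest n/ν is H2 → limiting reagent.
n(CH3OH) = (1/2) × 12.13 = 6.065 mol
mass = 6.065 × 32.04 = 194.3 g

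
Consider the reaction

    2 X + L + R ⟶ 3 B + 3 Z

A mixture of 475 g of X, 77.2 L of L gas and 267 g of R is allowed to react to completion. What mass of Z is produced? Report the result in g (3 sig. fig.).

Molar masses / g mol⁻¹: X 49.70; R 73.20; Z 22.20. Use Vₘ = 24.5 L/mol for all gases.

n(X) = 475.0 / 49.70 = 9.557 mol
n(L) = 77.20 / 24.5 = 3.151 mol
n(R) = 267.0 / 73.20 = 3.648 mol
n/ν for X = 9.557/2 = 4.779
n/ν for L = 3.151/1 = 3.151
n/ν for R = 3.648/1 = 3.648
Smallest n/ν is L → limiting reagent.
n(Z) = (3/1) × 3.151 = 9.453 mol
mass = 9.453 × 22.20 = 209.9 g

210 g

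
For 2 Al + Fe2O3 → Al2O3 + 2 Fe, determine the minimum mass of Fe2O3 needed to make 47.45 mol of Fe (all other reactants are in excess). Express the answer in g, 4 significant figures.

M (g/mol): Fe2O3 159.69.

3789 g

n(Fe) = 47.45 mol
n(Fe2O3) = (1/2) × 47.45 = 23.73 mol
mass = 23.73 × 159.69 = 3789 g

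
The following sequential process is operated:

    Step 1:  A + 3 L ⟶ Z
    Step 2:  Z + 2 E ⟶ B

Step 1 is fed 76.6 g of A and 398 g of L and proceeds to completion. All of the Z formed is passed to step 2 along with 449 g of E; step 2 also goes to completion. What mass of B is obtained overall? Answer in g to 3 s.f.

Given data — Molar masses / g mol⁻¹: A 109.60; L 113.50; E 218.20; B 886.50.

Step 1:
n(A) = 76.60 / 109.60 = 0.6989 mol
n(L) = 398.0 / 113.50 = 3.507 mol
n/ν for A = 0.6989/1 = 0.6989
n/ν for L = 3.507/3 = 1.169
Smallest n/ν is A → limiting reagent.
n(Z) produced = (1/1) × 0.6989 = 0.6989 mol
Step 2:
n(Z) available = 0.6989 mol
n(E) = 449.0 / 218.20 = 2.058 mol
n/ν for Z = 0.6989/1 = 0.6989
n/ν for E = 2.058/2 = 1.029
Smallest n/ν is Z → limiting reagent.
n(B) = (1/1) × 0.6989 = 0.6989 mol
mass = 0.6989 × 886.50 = 619.6 g

620 g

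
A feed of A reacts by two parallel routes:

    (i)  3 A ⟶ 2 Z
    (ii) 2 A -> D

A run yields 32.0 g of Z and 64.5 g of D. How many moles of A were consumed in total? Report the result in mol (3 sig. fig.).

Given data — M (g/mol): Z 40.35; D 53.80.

n(Z) = 32.0 / 40.35 = 0.7931 mol
n(D) = 64.5 / 53.80 = 1.199 mol
n(A) via (i) = (3/2)×0.7931 = 1.190 mol
n(A) via (ii) = (2/1)×1.199 = 2.398 mol
total n(A) = 1.190 + 2.398 = 3.588 mol

3.59 mol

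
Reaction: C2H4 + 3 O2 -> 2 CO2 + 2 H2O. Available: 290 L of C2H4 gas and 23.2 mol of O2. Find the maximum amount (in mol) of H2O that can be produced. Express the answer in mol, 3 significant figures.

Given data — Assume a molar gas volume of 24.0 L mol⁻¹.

15.5 mol

n(C2H4) = 290.0 / 24.0 = 12.08 mol
n(O2) = 23.20 mol
n/ν for C2H4 = 12.08/1 = 12.08
n/ν for O2 = 23.20/3 = 7.733
Smallest n/ν is O2 → limiting reagent.
n(H2O) = (2/3) × 23.20 = 15.47 mol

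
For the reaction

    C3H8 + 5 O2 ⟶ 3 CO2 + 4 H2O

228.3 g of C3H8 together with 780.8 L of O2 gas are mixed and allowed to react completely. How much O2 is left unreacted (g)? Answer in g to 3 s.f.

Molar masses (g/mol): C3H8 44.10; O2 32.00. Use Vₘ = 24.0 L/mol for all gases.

n(C3H8) = 228.3 / 44.10 = 5.177 mol
n(O2) = 780.8 / 24.0 = 32.53 mol
n/ν → C3H8: 5.177, O2: 6.506; C3H8 is limiting.
O2 consumed = (5/1) × 5.177 = 25.89 mol
O2 remaining = 32.53 − 25.89 = 6.640 mol
mass = 6.640 × 32.00 = 212.5 g

213 g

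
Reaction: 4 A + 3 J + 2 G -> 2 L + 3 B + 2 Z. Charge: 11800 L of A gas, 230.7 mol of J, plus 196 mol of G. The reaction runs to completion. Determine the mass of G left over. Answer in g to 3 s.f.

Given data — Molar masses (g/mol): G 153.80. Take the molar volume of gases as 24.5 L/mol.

6490 g

n(A) = 11800 / 24.5 = 481.6 mol
n(J) = 230.7 mol
n(G) = 196.0 mol
n/ν for A = 481.6/4 = 120.4
n/ν for J = 230.7/3 = 76.90
n/ν for G = 196.0/2 = 98.00
Smallest n/ν is J → limiting reagent.
G consumed = (2/3) × 230.7 = 153.8 mol
G remaining = 196.0 − 153.8 = 42.20 mol
mass = 42.20 × 153.80 = 6490 g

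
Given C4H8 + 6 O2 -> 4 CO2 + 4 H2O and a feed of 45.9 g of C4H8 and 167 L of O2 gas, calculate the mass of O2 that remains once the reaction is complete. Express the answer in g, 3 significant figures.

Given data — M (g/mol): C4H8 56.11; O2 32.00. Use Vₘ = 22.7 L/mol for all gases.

n(C4H8) = 45.90 / 56.11 = 0.8180 mol
n(O2) = 167.0 / 22.7 = 7.357 mol
n/ν → C4H8: 0.8180, O2: 1.226; C4H8 is limiting.
O2 consumed = (6/1) × 0.8180 = 4.908 mol
O2 remaining = 7.357 − 4.908 = 2.449 mol
mass = 2.449 × 32.00 = 78.37 g

78.4 g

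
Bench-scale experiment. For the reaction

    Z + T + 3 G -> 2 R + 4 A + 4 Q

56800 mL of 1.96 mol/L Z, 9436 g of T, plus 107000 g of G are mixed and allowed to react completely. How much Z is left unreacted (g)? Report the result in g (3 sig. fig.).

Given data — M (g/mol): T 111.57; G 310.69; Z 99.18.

2650 g

n(Z) = 1.96 × 56800/1000 = 111.3 mol
n(T) = 9436 / 111.57 = 84.57 mol
n(G) = 107000 / 310.69 = 344.4 mol
n/ν → Z: 111.3, T: 84.57, G: 114.8; T is limiting.
Z consumed = (1/1) × 84.57 = 84.57 mol
Z remaining = 111.3 − 84.57 = 26.73 mol
mass = 26.73 × 99.18 = 2651 g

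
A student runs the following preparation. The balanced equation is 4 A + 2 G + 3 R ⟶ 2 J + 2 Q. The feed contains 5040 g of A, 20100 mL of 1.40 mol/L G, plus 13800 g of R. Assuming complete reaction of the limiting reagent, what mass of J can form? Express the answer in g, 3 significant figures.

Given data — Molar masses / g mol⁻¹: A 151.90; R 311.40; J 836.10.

n(A) = 5040 / 151.90 = 33.18 mol
n(G) = 1.40 × 20100/1000 = 28.14 mol
n(R) = 13800 / 311.40 = 44.32 mol
n/ν for A = 33.18/4 = 8.295
n/ν for G = 28.14/2 = 14.07
n/ν for R = 44.32/3 = 14.77
Smallest n/ν is A → limiting reagent.
n(J) = (2/4) × 33.18 = 16.59 mol
mass = 16.59 × 836.10 = 13870 g

13900 g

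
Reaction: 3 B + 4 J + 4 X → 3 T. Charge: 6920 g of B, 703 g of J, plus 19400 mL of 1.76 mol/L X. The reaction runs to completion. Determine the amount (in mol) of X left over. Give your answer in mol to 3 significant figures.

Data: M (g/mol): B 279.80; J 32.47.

n(B) = 6920 / 279.80 = 24.73 mol
n(J) = 703.0 / 32.47 = 21.65 mol
n(X) = 1.76 × 19400/1000 = 34.14 mol
n/ν for B = 24.73/3 = 8.243
n/ν for J = 21.65/4 = 5.413
n/ν for X = 34.14/4 = 8.535
Smallest n/ν is J → limiting reagent.
X consumed = (4/4) × 21.65 = 21.65 mol
X remaining = 34.14 − 21.65 = 12.49 mol

12.5 mol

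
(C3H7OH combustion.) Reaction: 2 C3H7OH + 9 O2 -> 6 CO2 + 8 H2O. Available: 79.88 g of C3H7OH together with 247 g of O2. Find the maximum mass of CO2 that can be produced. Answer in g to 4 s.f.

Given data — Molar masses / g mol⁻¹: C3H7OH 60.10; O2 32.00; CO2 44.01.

n(C3H7OH) = 79.88 / 60.10 = 1.329 mol
n(O2) = 247.0 / 32.00 = 7.719 mol
n/ν for C3H7OH = 1.329/2 = 0.6645
n/ν for O2 = 7.719/9 = 0.8577
Smallest n/ν is C3H7OH → limiting reagent.
n(CO2) = (6/2) × 1.329 = 3.987 mol
mass = 3.987 × 44.01 = 175.5 g

175.5 g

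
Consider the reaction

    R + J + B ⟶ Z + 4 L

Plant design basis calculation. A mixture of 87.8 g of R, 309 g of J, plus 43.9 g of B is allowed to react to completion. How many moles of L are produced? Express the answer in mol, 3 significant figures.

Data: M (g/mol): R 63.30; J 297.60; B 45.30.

3.88 mol

n(R) = 87.80 / 63.30 = 1.387 mol
n(J) = 309.0 / 297.60 = 1.038 mol
n(B) = 43.90 / 45.30 = 0.9691 mol
n/ν for R = 1.387/1 = 1.387
n/ν for J = 1.038/1 = 1.038
n/ν for B = 0.9691/1 = 0.9691
Smallest n/ν is B → limiting reagent.
n(L) = (4/1) × 0.9691 = 3.876 mol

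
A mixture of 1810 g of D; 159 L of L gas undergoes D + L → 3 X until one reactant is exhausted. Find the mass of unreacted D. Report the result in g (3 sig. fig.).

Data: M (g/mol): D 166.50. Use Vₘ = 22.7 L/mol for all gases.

n(D) = 1810 / 166.50 = 10.87 mol
n(L) = 159.0 / 22.7 = 7.004 mol
n/ν for D = 10.87/1 = 10.87
n/ν for L = 7.004/1 = 7.004
Smallest n/ν is L → limiting reagent.
D consumed = (1/1) × 7.004 = 7.004 mol
D remaining = 10.87 − 7.004 = 3.866 mol
mass = 3.866 × 166.50 = 643.7 g

644 g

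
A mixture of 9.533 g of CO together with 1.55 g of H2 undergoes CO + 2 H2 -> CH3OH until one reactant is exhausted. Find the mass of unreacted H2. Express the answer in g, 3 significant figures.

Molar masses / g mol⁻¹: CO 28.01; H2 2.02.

n(CO) = 9.533 / 28.01 = 0.3403 mol
n(H2) = 1.550 / 2.02 = 0.7673 mol
n/ν for CO = 0.3403/1 = 0.3403
n/ν for H2 = 0.7673/2 = 0.3837
Smallest n/ν is CO → limiting reagent.
H2 consumed = (2/1) × 0.3403 = 0.6806 mol
H2 remaining = 0.7673 − 0.6806 = 0.08670 mol
mass = 0.08670 × 2.02 = 0.1751 g

0.175 g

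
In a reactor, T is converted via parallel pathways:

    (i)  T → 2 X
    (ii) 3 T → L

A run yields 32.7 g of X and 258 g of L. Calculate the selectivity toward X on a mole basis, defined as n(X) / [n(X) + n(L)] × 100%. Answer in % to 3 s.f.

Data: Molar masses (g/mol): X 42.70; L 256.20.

43.2 %

n(X) = 32.7 / 42.70 = 0.7658 mol
n(L) = 258 / 256.20 = 1.007 mol
selectivity = 0.7658/(0.7658+1.007) × 100 = 43.20 %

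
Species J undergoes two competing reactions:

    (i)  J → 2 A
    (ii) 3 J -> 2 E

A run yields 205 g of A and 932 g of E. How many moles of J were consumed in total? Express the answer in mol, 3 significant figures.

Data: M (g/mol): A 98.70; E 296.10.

5.76 mol

n(A) = 205 / 98.70 = 2.077 mol
n(E) = 932 / 296.10 = 3.148 mol
n(J) via (i) = (1/2)×2.077 = 1.039 mol
n(J) via (ii) = (3/2)×3.148 = 4.722 mol
total n(J) = 1.039 + 4.722 = 5.761 mol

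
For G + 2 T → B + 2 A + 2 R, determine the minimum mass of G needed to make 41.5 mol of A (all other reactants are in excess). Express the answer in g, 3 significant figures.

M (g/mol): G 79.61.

n(A) = 41.50 mol
n(G) = (1/2) × 41.50 = 20.75 mol
mass = 20.75 × 79.61 = 1652 g

1650 g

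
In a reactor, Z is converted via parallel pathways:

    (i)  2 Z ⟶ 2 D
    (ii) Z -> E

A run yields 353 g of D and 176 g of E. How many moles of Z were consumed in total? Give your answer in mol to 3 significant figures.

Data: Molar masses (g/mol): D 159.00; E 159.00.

3.33 mol

n(D) = 353 / 159.00 = 2.220 mol
n(E) = 176 / 159.00 = 1.107 mol
n(Z) via (i) = (2/2)×2.220 = 2.220 mol
n(Z) via (ii) = (1/1)×1.107 = 1.107 mol
total n(Z) = 2.220 + 1.107 = 3.327 mol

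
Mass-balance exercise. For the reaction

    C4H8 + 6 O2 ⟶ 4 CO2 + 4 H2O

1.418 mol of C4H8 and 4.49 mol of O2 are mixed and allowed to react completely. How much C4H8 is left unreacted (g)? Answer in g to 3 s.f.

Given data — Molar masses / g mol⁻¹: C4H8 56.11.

n(C4H8) = 1.418 mol
n(O2) = 4.490 mol
n/ν → C4H8: 1.418, O2: 0.7483; O2 is limiting.
C4H8 consumed = (1/6) × 4.490 = 0.7483 mol
C4H8 remaining = 1.418 − 0.7483 = 0.6697 mol
mass = 0.6697 × 56.11 = 37.58 g

37.6 g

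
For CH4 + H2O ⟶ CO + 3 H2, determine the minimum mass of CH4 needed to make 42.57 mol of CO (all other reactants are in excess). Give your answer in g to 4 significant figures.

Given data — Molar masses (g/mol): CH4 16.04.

n(CO) = 42.57 mol
n(CH4) = (1/1) × 42.57 = 42.57 mol
mass = 42.57 × 16.04 = 682.8 g

682.8 g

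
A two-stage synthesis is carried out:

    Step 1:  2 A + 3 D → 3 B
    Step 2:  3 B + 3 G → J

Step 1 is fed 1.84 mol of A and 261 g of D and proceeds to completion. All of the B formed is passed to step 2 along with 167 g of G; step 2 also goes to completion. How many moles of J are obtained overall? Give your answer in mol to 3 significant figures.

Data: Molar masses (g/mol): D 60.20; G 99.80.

Step 1:
n(A) = 1.840 mol
n(D) = 261.0 / 60.20 = 4.336 mol
n/ν for A = 1.840/2 = 0.9200
n/ν for D = 4.336/3 = 1.445
Smallest n/ν is A → limiting reagent.
n(B) produced = (3/2) × 1.840 = 2.760 mol
Step 2:
n(B) available = 2.760 mol
n(G) = 167.0 / 99.80 = 1.673 mol
n/ν for B = 2.760/3 = 0.9200
n/ν for G = 1.673/3 = 0.5577
Smallest n/ν is G → limiting reagent.
n(J) = (1/3) × 1.673 = 0.5577 mol

0.558 mol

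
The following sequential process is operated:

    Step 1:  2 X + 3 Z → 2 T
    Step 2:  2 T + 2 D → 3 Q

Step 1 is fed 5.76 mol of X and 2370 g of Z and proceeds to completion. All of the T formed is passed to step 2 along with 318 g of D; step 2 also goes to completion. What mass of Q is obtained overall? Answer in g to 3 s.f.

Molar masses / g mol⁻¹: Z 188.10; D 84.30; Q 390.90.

2210 g

Step 1:
n(X) = 5.760 mol
n(Z) = 2370 / 188.10 = 12.60 mol
n/ν → X: 2.880, Z: 4.200; X is limiting.
n(T) produced = (2/2) × 5.760 = 5.760 mol
Step 2:
n(T) available = 5.760 mol
n(D) = 318.0 / 84.30 = 3.772 mol
n/ν → T: 2.880, D: 1.886; D is limiting.
n(Q) = (3/2) × 3.772 = 5.658 mol
mass = 5.658 × 390.90 = 2212 g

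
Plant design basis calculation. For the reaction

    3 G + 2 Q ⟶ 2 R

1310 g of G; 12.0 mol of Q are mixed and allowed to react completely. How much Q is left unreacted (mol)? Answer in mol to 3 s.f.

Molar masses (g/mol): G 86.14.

n(G) = 1310 / 86.14 = 15.21 mol
n(Q) = 12.00 mol
n/ν for G = 15.21/3 = 5.070
n/ν for Q = 12.00/2 = 6.000
Smallest n/ν is G → limiting reagent.
Q consumed = (2/3) × 15.21 = 10.14 mol
Q remaining = 12.00 − 10.14 = 1.860 mol

1.86 mol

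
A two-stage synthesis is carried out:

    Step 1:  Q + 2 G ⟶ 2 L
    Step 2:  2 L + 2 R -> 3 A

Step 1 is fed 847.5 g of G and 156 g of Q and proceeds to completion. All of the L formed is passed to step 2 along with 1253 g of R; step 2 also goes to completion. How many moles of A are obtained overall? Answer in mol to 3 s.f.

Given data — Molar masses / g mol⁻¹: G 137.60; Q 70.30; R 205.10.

6.66 mol

Step 1:
n(G) = 847.5 / 137.60 = 6.159 mol
n(Q) = 156.0 / 70.30 = 2.219 mol
n/ν for G = 6.159/2 = 3.080
n/ν for Q = 2.219/1 = 2.219
Smallest n/ν is Q → limiting reagent.
n(L) produced = (2/1) × 2.219 = 4.438 mol
Step 2:
n(L) available = 4.438 mol
n(R) = 1253 / 205.10 = 6.109 mol
n/ν for L = 4.438/2 = 2.219
n/ν for R = 6.109/2 = 3.055
Smallest n/ν is L → limiting reagent.
n(A) = (3/2) × 4.438 = 6.657 mol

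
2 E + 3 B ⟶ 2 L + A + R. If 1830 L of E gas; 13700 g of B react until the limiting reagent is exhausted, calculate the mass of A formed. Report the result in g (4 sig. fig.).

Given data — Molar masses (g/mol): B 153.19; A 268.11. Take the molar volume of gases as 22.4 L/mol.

7992 g

n(E) = 1830 / 22.4 = 81.70 mol
n(B) = 13700 / 153.19 = 89.43 mol
n/ν for E = 81.70/2 = 40.85
n/ν for B = 89.43/3 = 29.81
Smallest n/ν is B → limiting reagent.
n(A) = (1/3) × 89.43 = 29.81 mol
mass = 29.81 × 268.11 = 7992 g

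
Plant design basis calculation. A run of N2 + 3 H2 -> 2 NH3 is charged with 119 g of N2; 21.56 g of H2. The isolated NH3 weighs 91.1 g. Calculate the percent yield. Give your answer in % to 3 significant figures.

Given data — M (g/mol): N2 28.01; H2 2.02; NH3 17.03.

n(N2) = 119.0 / 28.01 = 4.248 mol
n(H2) = 21.56 / 2.02 = 10.67 mol
n/ν → N2: 4.248, H2: 3.557; H2 is limiting.
theoretical n(NH3) = (2/3) × 10.67 = 7.113 mol → 121.1 g
% yield = 91.1 / 121.1 × 100 = 75.23 %

75.2 %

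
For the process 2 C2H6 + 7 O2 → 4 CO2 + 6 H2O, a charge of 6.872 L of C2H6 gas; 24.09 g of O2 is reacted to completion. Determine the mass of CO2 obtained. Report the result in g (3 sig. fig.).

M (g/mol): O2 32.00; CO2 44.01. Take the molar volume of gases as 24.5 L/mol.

18.9 g

n(C2H6) = 6.872 / 24.5 = 0.2805 mol
n(O2) = 24.09 / 32.00 = 0.7528 mol
n/ν → C2H6: 0.1403, O2: 0.1075; O2 is limiting.
n(CO2) = (4/7) × 0.7528 = 0.4302 mol
mass = 0.4302 × 44.01 = 18.93 g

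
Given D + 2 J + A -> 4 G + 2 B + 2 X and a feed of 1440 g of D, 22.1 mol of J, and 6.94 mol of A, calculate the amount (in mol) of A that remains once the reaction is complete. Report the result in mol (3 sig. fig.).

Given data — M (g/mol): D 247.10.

n(D) = 1440 / 247.10 = 5.828 mol
n(J) = 22.10 mol
n(A) = 6.940 mol
n/ν for D = 5.828/1 = 5.828
n/ν for J = 22.10/2 = 11.05
n/ν for A = 6.940/1 = 6.940
Smallest n/ν is D → limiting reagent.
A consumed = (1/1) × 5.828 = 5.828 mol
A remaining = 6.940 − 5.828 = 1.112 mol

1.11 mol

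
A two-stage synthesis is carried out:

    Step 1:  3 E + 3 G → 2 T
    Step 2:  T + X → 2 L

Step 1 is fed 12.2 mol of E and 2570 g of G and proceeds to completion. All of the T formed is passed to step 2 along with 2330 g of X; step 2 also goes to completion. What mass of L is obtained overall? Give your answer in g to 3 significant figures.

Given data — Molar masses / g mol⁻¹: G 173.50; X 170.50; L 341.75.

5560 g

Step 1:
n(E) = 12.20 mol
n(G) = 2570 / 173.50 = 14.81 mol
n/ν → E: 4.067, G: 4.937; E is limiting.
n(T) produced = (2/3) × 12.20 = 8.133 mol
Step 2:
n(T) available = 8.133 mol
n(X) = 2330 / 170.50 = 13.67 mol
n/ν → T: 8.133, X: 13.67; T is limiting.
n(L) = (2/1) × 8.133 = 16.27 mol
mass = 16.27 × 341.75 = 5560 g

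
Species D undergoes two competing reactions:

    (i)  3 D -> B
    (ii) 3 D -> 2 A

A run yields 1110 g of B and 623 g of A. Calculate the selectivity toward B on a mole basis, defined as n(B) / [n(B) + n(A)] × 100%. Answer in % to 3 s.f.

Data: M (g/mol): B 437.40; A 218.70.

47.1 %

n(B) = 1110 / 437.40 = 2.538 mol
n(A) = 623 / 218.70 = 2.849 mol
selectivity = 2.538/(2.538+2.849) × 100 = 47.11 %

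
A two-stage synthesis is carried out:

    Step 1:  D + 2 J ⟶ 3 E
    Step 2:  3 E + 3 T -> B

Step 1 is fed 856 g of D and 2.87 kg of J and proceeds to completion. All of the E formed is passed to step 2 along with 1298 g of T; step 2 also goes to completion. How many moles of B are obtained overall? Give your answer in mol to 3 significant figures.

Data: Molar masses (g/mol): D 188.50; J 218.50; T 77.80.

4.54 mol

Step 1:
n(D) = 856.0 / 188.50 = 4.541 mol
n(J) = 2.870×1000 / 218.50 = 13.14 mol
n/ν for D = 4.541/1 = 4.541
n/ν for J = 13.14/2 = 6.570
Smallest n/ν is D → limiting reagent.
n(E) produced = (3/1) × 4.541 = 13.62 mol
Step 2:
n(E) available = 13.62 mol
n(T) = 1298 / 77.80 = 16.68 mol
n/ν for E = 13.62/3 = 4.540
n/ν for T = 16.68/3 = 5.560
Smallest n/ν is E → limiting reagent.
n(B) = (1/3) × 13.62 = 4.540 mol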